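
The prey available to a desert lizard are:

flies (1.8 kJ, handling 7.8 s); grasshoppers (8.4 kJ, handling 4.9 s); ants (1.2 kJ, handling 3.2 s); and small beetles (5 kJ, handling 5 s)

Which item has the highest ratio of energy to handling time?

Profitability E/h (kJ/s): flies = 1.8/7.8 = 0.231, grasshoppers = 8.4/4.9 = 1.71, ants = 1.2/3.2 = 0.375, small beetles = 5/5 = 1.
Ranked: grasshoppers > small beetles > ants > flies.

grasshoppers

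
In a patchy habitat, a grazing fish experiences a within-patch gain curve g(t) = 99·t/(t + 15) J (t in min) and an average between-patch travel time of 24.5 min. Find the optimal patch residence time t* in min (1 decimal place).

Maximise g(t)/(T+t): set derivative to zero → g'(t)(T+t) = g(t).
g'(t) = 99·15/(t + 15)². Setting 99·15/(t+15)² = 99t/[(t+15)(24.5+t)] gives 15(24.5+t) = t(t+15), so t² = 15×24.5 = 367.5.
t* = √367.5 = 19.17 min.

19.2 min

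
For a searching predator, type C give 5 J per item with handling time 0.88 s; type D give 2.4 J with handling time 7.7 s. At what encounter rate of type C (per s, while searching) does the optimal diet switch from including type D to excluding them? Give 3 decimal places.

0.066 per s

Drop type D once their profitability E₂/h₂ falls below the rate achievable on type C alone: E₂/h₂ = λE₁/(1 + λh₁).
Solve for λ: λE₁h₂ = E₂(1 + λh₁) → λ(E₁h₂ − E₂h₁) = E₂ → λ = E₂/(E₁h₂ − E₂h₁).
λ = 2.4/(5×7.7 − 2.4×0.88) = 2.4/36.39 = 0.06596 per s.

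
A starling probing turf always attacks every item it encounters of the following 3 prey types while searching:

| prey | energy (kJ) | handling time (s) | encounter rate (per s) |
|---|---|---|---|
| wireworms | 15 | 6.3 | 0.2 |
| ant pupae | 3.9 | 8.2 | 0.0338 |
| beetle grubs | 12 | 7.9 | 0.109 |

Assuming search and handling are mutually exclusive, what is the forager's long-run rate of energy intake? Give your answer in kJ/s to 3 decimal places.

R = Σλ_iE_i / (1 + Σλ_ih_i)
Numerator: 0.2×15 + 0.0338×3.9 + 0.109×12 = 4.44
Denominator: 1 + 0.2×6.3 + 0.0338×8.2 + 0.109×7.9 = 3.398
R = 4.44/3.398 = 1.306 kJ/s

1.306 kJ/s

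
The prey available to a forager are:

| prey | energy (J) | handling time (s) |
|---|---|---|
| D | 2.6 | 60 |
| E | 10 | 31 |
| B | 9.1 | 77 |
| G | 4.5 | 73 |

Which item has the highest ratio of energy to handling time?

E

In descending order of E/h:
E: 10/31 = 0.323 J/s
B: 9.1/77 = 0.118 J/s
G: 4.5/73 = 0.0616 J/s
D: 2.6/60 = 0.0433 J/s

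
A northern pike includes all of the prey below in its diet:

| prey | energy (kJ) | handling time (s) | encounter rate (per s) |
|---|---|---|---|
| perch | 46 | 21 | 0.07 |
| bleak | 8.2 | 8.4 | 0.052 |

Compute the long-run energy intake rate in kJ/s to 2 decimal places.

R = Σλ_iE_i / (1 + Σλ_ih_i)
Numerator: 0.07×46 + 0.052×8.2 = 3.646
Denominator: 1 + 0.07×21 + 0.052×8.4 = 2.907
R = 3.646/2.907 = 1.254 kJ/s

1.25 kJ/s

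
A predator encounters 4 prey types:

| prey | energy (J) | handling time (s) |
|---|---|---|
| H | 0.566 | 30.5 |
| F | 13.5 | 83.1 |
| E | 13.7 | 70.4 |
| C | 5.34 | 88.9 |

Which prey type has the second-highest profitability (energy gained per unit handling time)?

F

In descending order of E/h:
E: 13.7/70.4 = 0.195 J/s
F: 13.5/83.1 = 0.162 J/s
C: 5.34/88.9 = 0.0601 J/s
H: 0.566/30.5 = 0.0186 J/s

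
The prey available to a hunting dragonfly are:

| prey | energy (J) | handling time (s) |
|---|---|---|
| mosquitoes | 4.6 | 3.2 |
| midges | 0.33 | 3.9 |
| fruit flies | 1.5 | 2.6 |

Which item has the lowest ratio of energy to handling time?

midges

In descending order of E/h:
mosquitoes: 4.6/3.2 = 1.44 J/s
fruit flies: 1.5/2.6 = 0.577 J/s
midges: 0.33/3.9 = 0.0846 J/s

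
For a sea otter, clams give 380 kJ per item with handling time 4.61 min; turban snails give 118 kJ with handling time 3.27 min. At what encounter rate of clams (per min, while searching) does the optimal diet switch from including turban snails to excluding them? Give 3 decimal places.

0.169 per min

The zero-one rule: include turban snails iff E₂/h₂ > λE₁/(1+λh₁). Equality gives the switch point.
λE₁h₂ = E₂ + λE₂h₁ ⇒ λ = E₂/(E₁h₂ − E₂h₁) = 118/(1243 − 544) = 0.1689 per min.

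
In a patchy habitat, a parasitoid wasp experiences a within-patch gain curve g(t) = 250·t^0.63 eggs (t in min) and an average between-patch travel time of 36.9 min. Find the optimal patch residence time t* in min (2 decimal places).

62.83 min

Optimal t* satisfies g'(t*) = g(t*)/(T + t*).
g'(t) = 0.63·250·t^-0.37. Setting 0.63·250·t^-0.37 = 250·t^0.63/(36.9+t) gives 0.63(36.9+t) = t, so 0.37·t = 0.63×36.9.
t* = 0.63×36.9/0.37 = 62.83 min.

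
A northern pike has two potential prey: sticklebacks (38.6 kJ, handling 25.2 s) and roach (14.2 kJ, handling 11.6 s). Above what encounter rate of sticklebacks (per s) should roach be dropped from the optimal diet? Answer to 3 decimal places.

The zero-one rule: include roach iff E₂/h₂ > λE₁/(1+λh₁). Equality gives the switch point.
λE₁h₂ = E₂ + λE₂h₁ ⇒ λ = E₂/(E₁h₂ − E₂h₁) = 14.2/(447.8 − 357.8) = 0.1579 per s.

0.158 per s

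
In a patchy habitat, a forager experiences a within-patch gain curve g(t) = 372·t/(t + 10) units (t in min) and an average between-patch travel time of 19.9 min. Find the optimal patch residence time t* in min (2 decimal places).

14.11 min

Optimal t* satisfies g'(t*) = g(t*)/(T + t*).
g'(t) = 372·10/(t + 10)². Setting 372·10/(t+10)² = 372t/[(t+10)(19.9+t)] gives 10(19.9+t) = t(t+10), so t² = 10×19.9 = 199.
t* = √199 = 14.11 min.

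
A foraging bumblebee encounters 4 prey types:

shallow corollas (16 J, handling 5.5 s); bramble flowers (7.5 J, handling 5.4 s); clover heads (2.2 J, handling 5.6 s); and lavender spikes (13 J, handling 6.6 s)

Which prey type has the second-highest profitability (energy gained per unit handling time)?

lavender spikes

Profitability E/h (J/s): shallow corollas = 16/5.5 = 2.91, bramble flowers = 7.5/5.4 = 1.39, clover heads = 2.2/5.6 = 0.393, lavender spikes = 13/6.6 = 1.97.
Ranked: shallow corollas > lavender spikes > bramble flowers > clover heads.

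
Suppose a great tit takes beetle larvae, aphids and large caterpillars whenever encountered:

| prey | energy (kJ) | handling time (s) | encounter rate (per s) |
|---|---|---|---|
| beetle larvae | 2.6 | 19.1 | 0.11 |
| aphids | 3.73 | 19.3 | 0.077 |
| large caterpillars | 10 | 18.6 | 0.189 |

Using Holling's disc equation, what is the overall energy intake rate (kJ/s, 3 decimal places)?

R = Σλ_iE_i / (1 + Σλ_ih_i)
Numerator: 0.11×2.6 + 0.077×3.73 + 0.189×10 = 2.463
Denominator: 1 + 0.11×19.1 + 0.077×19.3 + 0.189×18.6 = 8.102
R = 2.463/8.102 = 0.304 kJ/s

0.304 kJ/s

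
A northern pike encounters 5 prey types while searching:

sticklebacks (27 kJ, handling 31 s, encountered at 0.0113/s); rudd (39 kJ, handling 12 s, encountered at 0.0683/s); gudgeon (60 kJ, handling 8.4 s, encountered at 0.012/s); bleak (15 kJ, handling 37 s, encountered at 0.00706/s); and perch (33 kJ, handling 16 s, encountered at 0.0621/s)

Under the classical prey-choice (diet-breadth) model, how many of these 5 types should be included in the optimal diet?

Profitabilities (E/h, kJ/s): gudgeon 7.14, rudd 3.25, perch 2.06, sticklebacks 0.871, bleak 0.405. Add prey in this order while the next type's profitability exceeds the intake rate on those already taken.
Rate on top 1: 0.6541. rudd: 3.25 > 0.6541 → include.
Rate on top 2: 1.762. perch: 2.06 > 1.762 → include.
Rate on top 3: 1.864. sticklebacks: 0.871 < 1.864 → exclude; stop.
Optimal diet: gudgeon, rudd, perch — 3 of 5 types.

3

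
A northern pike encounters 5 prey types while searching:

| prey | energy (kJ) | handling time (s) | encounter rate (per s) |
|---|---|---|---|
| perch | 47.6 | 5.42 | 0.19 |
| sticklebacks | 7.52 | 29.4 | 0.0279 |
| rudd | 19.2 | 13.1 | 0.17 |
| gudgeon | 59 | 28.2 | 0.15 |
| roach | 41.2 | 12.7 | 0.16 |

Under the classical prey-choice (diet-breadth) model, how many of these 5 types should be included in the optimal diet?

Rank by E/h (kJ/s): perch 8.78, roach 3.24, gudgeon 2.09, rudd 1.47, sticklebacks 0.256. Include each in turn until the next type's E/h falls below the running intake rate.
Rate on top 1: 4.456. roach: 3.24 < 4.456 → exclude; stop.
Optimal diet: perch — 1 of 5 types.

1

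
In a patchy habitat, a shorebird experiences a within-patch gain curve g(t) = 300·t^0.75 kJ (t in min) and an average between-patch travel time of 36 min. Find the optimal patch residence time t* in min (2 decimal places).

Optimal t* satisfies g'(t*) = g(t*)/(T + t*).
g'(t) = 0.75·300·t^-0.25. Setting 0.75·300·t^-0.25 = 300·t^0.75/(36+t) gives 0.75(36+t) = t, so 0.25·t = 0.75×36.
t* = 0.75×36/0.25 = 108 min.

108.00 min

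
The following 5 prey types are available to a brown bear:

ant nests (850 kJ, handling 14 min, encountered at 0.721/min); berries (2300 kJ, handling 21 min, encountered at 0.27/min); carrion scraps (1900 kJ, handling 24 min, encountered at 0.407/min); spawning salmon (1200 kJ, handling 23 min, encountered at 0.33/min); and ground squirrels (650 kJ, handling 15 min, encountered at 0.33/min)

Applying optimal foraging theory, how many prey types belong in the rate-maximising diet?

Rank by E/h (kJ/min): berries 110, carrion scraps 79.2, ant nests 60.7, spawning salmon 52.2, ground squirrels 43.3. Include each in turn until the next type's E/h falls below the running intake rate.
Rate on top 1: 93.1. carrion scraps: 79.2 < 93.1 → exclude; stop.
Optimal diet: berries — 1 of 5 types.

1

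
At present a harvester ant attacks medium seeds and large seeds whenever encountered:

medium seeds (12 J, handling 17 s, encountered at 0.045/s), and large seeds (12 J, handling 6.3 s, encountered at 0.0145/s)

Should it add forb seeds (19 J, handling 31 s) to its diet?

Yes

On medium seeds and large seeds alone, R = ΣλE/(1+Σλh) = 0.714/1.856 = 0.3846 J/s.
forb seeds: E/h = 19/31 = 0.6129 J/s.
Since 0.6129 > R, including forb seeds increases the long-run rate.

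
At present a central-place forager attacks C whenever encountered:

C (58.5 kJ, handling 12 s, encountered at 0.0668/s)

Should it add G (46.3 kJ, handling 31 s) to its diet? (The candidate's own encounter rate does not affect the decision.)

Intake rate on the current diet: R = (0.0668×58.5) / (1 + 0.0668×12) = 3.908/1.802 = 2.169 kJ/s.
G: E/h = 46.3/31 = 1.494 kJ/s.
Since 1.494 < R, time spent handling G is better spent searching.

No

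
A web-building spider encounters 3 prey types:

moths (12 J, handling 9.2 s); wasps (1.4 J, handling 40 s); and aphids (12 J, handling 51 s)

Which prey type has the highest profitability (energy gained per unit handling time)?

In descending order of E/h:
moths: 12/9.2 = 1.3 J/s
aphids: 12/51 = 0.235 J/s
wasps: 1.4/40 = 0.035 J/s

moths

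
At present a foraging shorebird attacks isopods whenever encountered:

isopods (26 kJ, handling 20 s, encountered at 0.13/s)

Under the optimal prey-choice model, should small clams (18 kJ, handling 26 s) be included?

No

On isopods alone, R = ΣλE/(1+Σλh) = 3.38/3.6 = 0.9389 kJ/s.
Profitability of small clams: 18/26 = 0.6923 kJ/s.
0.6923 < 0.9389, so adding small clams would lower the average — exclude it.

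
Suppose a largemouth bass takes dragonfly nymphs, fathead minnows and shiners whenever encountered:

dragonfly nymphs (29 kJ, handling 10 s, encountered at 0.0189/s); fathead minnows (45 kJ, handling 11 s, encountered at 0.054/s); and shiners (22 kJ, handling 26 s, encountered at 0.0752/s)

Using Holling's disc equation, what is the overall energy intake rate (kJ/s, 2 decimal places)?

1.24 kJ/s

R = (0.0189×29 + 0.054×45 + 0.0752×22) / (1 + 0.0189×10 + 0.054×11 + 0.0752×26) = 4.633/3.738 = 1.239 kJ/s.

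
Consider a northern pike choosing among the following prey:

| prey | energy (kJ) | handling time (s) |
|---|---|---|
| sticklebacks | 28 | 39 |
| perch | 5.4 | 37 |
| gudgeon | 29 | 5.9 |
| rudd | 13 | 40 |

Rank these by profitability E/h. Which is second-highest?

sticklebacks

In descending order of E/h:
gudgeon: 29/5.9 = 4.92 kJ/s
sticklebacks: 28/39 = 0.718 kJ/s
rudd: 13/40 = 0.325 kJ/s
perch: 5.4/37 = 0.146 kJ/s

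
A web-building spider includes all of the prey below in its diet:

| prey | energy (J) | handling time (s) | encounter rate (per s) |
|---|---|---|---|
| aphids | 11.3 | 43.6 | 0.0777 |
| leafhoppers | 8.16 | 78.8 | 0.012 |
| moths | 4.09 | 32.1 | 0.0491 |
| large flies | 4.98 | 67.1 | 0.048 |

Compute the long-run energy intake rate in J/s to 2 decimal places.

0.14 J/s

Energy encountered per unit search time: 0.0777×11.3 + 0.012×8.16 + 0.0491×4.09 + 0.048×4.98 = 1.416 J/s.
Handling time per unit search time: 0.0777×43.6 + 0.012×78.8 + 0.0491×32.1 + 0.048×67.1 = 9.13.
Rate = 1.416/(1 + 9.13) = 0.1398 J/s.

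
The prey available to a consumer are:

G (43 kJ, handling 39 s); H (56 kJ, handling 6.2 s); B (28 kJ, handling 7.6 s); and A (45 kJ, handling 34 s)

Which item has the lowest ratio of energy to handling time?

G

In descending order of E/h:
H: 56/6.2 = 9.03 kJ/s
B: 28/7.6 = 3.68 kJ/s
A: 45/34 = 1.32 kJ/s
G: 43/39 = 1.1 kJ/s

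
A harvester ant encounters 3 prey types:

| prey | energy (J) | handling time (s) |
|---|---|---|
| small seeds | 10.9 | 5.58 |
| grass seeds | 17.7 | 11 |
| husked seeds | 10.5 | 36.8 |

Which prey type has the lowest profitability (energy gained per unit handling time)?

husked seeds

Profitability E/h (J/s): small seeds = 10.9/5.58 = 1.95, grass seeds = 17.7/11 = 1.61, husked seeds = 10.5/36.8 = 0.285.
Ranked: small seeds > grass seeds > husked seeds.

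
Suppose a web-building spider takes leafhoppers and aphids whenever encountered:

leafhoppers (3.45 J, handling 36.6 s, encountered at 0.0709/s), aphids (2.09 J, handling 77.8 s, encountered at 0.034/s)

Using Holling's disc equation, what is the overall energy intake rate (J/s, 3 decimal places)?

R = Σλ_iE_i / (1 + Σλ_ih_i)
Numerator: 0.0709×3.45 + 0.034×2.09 = 0.3157
Denominator: 1 + 0.0709×36.6 + 0.034×77.8 = 6.24
R = 0.3157/6.24 = 0.05059 J/s

0.051 J/s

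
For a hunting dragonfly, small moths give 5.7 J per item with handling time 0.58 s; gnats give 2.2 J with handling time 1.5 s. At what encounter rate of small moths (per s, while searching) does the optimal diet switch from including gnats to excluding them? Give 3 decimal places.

0.302 per s

Drop gnats once their profitability E₂/h₂ falls below the rate achievable on small moths alone: E₂/h₂ = λE₁/(1 + λh₁).
Solve for λ: λE₁h₂ = E₂(1 + λh₁) → λ(E₁h₂ − E₂h₁) = E₂ → λ = E₂/(E₁h₂ − E₂h₁).
λ = 2.2/(5.7×1.5 − 2.2×0.58) = 2.2/7.274 = 0.3024 per s.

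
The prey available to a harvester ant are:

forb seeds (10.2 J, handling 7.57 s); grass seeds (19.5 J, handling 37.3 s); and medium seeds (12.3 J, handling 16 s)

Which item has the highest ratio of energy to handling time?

In descending order of E/h:
forb seeds: 10.2/7.57 = 1.35 J/s
medium seeds: 12.3/16 = 0.769 J/s
grass seeds: 19.5/37.3 = 0.523 J/s

forb seeds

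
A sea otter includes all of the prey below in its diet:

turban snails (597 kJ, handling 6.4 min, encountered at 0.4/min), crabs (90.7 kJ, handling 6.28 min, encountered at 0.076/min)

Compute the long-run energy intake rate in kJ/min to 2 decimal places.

60.86 kJ/min

R = (0.4×597 + 0.076×90.7) / (1 + 0.4×6.4 + 0.076×6.28) = 245.7/4.037 = 60.86 kJ/min.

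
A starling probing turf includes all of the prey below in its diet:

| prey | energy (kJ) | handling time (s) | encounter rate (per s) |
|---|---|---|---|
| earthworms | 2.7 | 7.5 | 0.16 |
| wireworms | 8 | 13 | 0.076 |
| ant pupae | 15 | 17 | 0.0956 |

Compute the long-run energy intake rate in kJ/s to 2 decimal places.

Energy encountered per unit search time: 0.16×2.7 + 0.076×8 + 0.0956×15 = 2.474 kJ/s.
Handling time per unit search time: 0.16×7.5 + 0.076×13 + 0.0956×17 = 3.813.
Rate = 2.474/(1 + 3.813) = 0.514 kJ/s.

0.51 kJ/s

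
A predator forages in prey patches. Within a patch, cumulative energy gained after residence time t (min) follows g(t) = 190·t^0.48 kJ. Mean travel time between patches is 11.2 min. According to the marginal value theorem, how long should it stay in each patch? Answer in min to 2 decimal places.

10.34 min

Maximise g(t)/(T+t): set derivative to zero → g'(t)(T+t) = g(t).
g'(t) = 0.48·190·t^-0.52. Setting 0.48·190·t^-0.52 = 190·t^0.48/(11.2+t) gives 0.48(11.2+t) = t, so 0.52·t = 0.48×11.2.
t* = 0.48×11.2/0.52 = 10.34 min.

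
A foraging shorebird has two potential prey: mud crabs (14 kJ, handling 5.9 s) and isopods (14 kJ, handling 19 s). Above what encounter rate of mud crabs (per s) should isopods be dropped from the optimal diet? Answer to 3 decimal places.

0.076 per s

At the threshold, the rate on mud crabs alone equals the profitability of isopods: λ·14/(1 + λ·5.9) = 14/19 = 0.7368.
Rearranging, λ(14 − 0.7368×5.9) = 0.7368, so λ = 0.7368/9.653 = 0.07634 per s.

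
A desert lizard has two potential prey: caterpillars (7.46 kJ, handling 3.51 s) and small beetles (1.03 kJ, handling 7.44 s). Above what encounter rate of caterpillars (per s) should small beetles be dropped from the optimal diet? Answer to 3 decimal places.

0.020 per s

At the threshold, the rate on caterpillars alone equals the profitability of small beetles: λ·7.46/(1 + λ·3.51) = 1.03/7.44 = 0.1384.
Rearranging, λ(7.46 − 0.1384×3.51) = 0.1384, so λ = 0.1384/6.974 = 0.01985 per s.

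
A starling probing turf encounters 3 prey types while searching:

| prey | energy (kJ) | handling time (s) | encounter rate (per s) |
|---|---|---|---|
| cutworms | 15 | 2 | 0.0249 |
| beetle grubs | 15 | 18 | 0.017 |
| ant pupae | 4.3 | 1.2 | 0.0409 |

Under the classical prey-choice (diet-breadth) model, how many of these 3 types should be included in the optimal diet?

Profitabilities (E/h, kJ/s): cutworms 7.5, ant pupae 3.58, beetle grubs 0.833. Add prey in this order while the next type's profitability exceeds the intake rate on those already taken.
Rate on top 1: 0.3558. ant pupae: 3.58 > 0.3558 → include.
Rate on top 2: 0.4999. beetle grubs: 0.833 > 0.4999 → include.
Optimal diet: cutworms, ant pupae, beetle grubs — 3 of 3 types.

3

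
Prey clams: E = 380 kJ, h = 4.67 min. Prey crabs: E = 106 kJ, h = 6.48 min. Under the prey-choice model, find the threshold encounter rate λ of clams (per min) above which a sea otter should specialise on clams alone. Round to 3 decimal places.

At the threshold, the rate on clams alone equals the profitability of crabs: λ·380/(1 + λ·4.67) = 106/6.48 = 16.36.
Rearranging, λ(380 − 16.36×4.67) = 16.36, so λ = 16.36/303.6 = 0.05388 per min.

0.054 per min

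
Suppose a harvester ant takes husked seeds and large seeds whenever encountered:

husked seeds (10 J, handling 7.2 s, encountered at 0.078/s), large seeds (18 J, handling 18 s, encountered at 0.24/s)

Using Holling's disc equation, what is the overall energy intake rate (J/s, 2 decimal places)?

R = (0.078×10 + 0.24×18) / (1 + 0.078×7.2 + 0.24×18) = 5.1/5.882 = 0.8671 J/s.

0.87 J/s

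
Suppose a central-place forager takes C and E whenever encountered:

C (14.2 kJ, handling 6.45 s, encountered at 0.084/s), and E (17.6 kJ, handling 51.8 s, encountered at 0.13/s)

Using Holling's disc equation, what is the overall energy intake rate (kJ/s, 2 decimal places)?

0.42 kJ/s

R = Σλ_iE_i / (1 + Σλ_ih_i)
Numerator: 0.084×14.2 + 0.13×17.6 = 3.481
Denominator: 1 + 0.084×6.45 + 0.13×51.8 = 8.276
R = 3.481/8.276 = 0.4206 kJ/s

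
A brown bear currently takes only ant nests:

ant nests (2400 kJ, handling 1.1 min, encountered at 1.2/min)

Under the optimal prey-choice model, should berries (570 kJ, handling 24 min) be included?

No

On ant nests alone, R = ΣλE/(1+Σλh) = 2880/2.32 = 1241 kJ/min.
Profitability of berries: 570/24 = 23.75 kJ/min.
Since 23.75 < R, time spent handling berries is better spent searching.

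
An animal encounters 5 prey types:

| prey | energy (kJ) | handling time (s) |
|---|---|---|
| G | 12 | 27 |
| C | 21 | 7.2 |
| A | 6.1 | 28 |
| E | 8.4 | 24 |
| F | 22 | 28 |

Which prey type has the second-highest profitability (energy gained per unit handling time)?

In descending order of E/h:
C: 21/7.2 = 2.92 kJ/s
F: 22/28 = 0.786 kJ/s
G: 12/27 = 0.444 kJ/s
E: 8.4/24 = 0.35 kJ/s
A: 6.1/28 = 0.218 kJ/s

F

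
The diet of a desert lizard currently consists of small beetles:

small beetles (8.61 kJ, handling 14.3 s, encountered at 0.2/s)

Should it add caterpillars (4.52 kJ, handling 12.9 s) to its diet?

No

Current rate: (0.2×8.61)/(1 + 0.2×14.3) = 0.4461 kJ/s.
caterpillars: E/h = 4.52/12.9 = 0.3504 kJ/s.
Since 0.3504 < R, time spent handling caterpillars is better spent searching.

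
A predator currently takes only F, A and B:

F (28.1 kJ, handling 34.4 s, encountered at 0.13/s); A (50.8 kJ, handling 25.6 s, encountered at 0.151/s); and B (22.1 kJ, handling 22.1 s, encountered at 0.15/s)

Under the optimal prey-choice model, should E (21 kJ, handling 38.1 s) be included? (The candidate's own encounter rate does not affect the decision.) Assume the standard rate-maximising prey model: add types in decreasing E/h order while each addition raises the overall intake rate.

Current rate: (0.13×28.1 + 0.151×50.8 + 0.15×22.1)/(1 + 0.13×34.4 + 0.151×25.6 + 0.15×22.1) = 1.157 kJ/s.
E: E/h = 21/38.1 = 0.5512 kJ/s.
0.5512 < 1.157, so adding E would lower the average — exclude it.

No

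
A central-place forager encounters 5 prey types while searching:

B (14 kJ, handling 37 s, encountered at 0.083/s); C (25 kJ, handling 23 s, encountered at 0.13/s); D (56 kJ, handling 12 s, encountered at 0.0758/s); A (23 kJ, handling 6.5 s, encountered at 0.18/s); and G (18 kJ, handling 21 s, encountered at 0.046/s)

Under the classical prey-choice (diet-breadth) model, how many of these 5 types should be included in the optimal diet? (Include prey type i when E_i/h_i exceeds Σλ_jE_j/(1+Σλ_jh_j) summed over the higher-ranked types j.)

2

E/h in descending order: D 4.67, A 3.54, C 1.09, G 0.857, B 0.378 kJ/s. The optimal diet is the largest prefix of this list for which every included type satisfies E_i/h_i > R on the types above it.
Rate on top 1: 2.223. A: 3.54 > 2.223 → include.
Rate on top 2: 2.723. C: 1.09 < 2.723 → exclude; stop.
Optimal diet: D, A — 2 of 5 types.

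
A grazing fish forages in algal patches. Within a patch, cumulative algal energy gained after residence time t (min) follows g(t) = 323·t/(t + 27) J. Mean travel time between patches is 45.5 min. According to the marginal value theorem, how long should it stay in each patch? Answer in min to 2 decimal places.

35.05 min

Maximise g(t)/(T+t): set derivative to zero → g'(t)(T+t) = g(t).
g'(t) = 323·27/(t + 27)². Setting 323·27/(t+27)² = 323t/[(t+27)(45.5+t)] gives 27(45.5+t) = t(t+27), so t² = 27×45.5 = 1228.
t* = √1228 = 35.05 min.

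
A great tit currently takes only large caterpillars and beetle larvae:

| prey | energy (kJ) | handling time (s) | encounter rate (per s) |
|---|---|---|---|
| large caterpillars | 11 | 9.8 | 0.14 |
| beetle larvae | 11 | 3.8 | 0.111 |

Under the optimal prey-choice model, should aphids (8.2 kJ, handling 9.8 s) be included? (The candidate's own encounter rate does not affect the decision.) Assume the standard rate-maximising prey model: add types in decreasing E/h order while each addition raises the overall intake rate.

No

Current rate: (0.14×11 + 0.111×11)/(1 + 0.14×9.8 + 0.111×3.8) = 0.9883 kJ/s.
aphids: E/h = 8.2/9.8 = 0.8367 kJ/s.
0.8367 < 0.9883, so adding aphids would lower the average — exclude it.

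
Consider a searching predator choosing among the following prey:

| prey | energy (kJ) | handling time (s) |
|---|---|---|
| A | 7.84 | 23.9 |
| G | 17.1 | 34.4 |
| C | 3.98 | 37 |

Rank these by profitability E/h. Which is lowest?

C

In descending order of E/h:
G: 17.1/34.4 = 0.497 kJ/s
A: 7.84/23.9 = 0.328 kJ/s
C: 3.98/37 = 0.108 kJ/s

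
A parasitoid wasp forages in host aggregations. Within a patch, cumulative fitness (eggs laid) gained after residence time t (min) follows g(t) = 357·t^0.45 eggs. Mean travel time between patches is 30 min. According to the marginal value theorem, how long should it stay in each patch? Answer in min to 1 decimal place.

24.5 min

By the marginal value theorem, leave when the instantaneous gain rate g'(t) equals the habitat-wide average g(t)/(T + t).
g'(t) = 0.45·357·t^-0.55. Setting 0.45·357·t^-0.55 = 357·t^0.45/(30+t) gives 0.45(30+t) = t, so 0.55·t = 0.45×30.
t* = 0.45×30/0.55 = 24.55 min.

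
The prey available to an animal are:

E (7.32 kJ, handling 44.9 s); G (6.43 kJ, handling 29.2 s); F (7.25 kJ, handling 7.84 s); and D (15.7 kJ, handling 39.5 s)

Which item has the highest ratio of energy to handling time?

F

Profitability E/h (kJ/s): E = 7.32/44.9 = 0.163, G = 6.43/29.2 = 0.22, F = 7.25/7.84 = 0.925, D = 15.7/39.5 = 0.397.
Ranked: F > D > G > E.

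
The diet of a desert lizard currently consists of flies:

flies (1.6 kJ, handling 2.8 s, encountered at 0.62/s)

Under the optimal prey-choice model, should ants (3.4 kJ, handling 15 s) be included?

On flies alone, R = ΣλE/(1+Σλh) = 0.992/2.736 = 0.3626 kJ/s.
ants: E/h = 3.4/15 = 0.2267 kJ/s.
0.2267 < 0.3626, so adding ants would lower the average — exclude it.

No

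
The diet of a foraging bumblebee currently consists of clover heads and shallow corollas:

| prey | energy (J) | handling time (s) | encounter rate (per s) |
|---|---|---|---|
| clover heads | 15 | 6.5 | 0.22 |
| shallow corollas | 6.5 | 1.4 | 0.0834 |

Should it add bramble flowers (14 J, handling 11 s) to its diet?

No

On clover heads and shallow corollas alone, R = ΣλE/(1+Σλh) = 3.842/2.547 = 1.509 J/s.
bramble flowers: E/h = 14/11 = 1.273 J/s.
1.273 < 1.509, so adding bramble flowers would lower the average — exclude it.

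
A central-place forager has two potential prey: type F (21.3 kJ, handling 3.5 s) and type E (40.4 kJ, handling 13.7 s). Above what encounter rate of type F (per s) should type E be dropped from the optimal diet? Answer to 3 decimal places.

0.269 per s

Drop type E once their profitability E₂/h₂ falls below the rate achievable on type F alone: E₂/h₂ = λE₁/(1 + λh₁).
Solve for λ: λE₁h₂ = E₂(1 + λh₁) → λ(E₁h₂ − E₂h₁) = E₂ → λ = E₂/(E₁h₂ − E₂h₁).
λ = 40.4/(21.3×13.7 − 40.4×3.5) = 40.4/150.4 = 0.2686 per s.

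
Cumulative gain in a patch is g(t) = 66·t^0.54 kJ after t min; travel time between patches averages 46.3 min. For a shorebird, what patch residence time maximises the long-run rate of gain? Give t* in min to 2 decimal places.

54.35 min

Optimal t* satisfies g'(t*) = g(t*)/(T + t*).
g'(t) = 0.54·66·t^-0.46. Setting 0.54·66·t^-0.46 = 66·t^0.54/(46.3+t) gives 0.54(46.3+t) = t, so 0.46·t = 0.54×46.3.
t* = 0.54×46.3/0.46 = 54.35 min.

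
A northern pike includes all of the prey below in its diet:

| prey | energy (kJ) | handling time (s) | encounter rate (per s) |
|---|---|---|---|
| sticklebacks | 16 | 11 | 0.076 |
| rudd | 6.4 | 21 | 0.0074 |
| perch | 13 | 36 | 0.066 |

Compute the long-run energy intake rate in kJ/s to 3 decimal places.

R = Σλ_iE_i / (1 + Σλ_ih_i)
Numerator: 0.076×16 + 0.0074×6.4 + 0.066×13 = 2.121
Denominator: 1 + 0.076×11 + 0.0074×21 + 0.066×36 = 4.367
R = 2.121/4.367 = 0.4857 kJ/s

0.486 kJ/s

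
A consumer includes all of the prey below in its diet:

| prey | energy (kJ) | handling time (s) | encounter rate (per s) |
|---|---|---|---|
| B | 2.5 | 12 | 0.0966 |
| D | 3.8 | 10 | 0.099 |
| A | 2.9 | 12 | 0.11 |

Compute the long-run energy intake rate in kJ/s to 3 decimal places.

Energy encountered per unit search time: 0.0966×2.5 + 0.099×3.8 + 0.11×2.9 = 0.9367 kJ/s.
Handling time per unit search time: 0.0966×12 + 0.099×10 + 0.11×12 = 3.469.
Rate = 0.9367/(1 + 3.469) = 0.2096 kJ/s.

0.210 kJ/s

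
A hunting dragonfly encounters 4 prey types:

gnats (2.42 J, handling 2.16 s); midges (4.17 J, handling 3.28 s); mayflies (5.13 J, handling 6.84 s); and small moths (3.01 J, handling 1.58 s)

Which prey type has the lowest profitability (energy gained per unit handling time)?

mayflies

Profitability E/h (J/s): gnats = 2.42/2.16 = 1.12, midges = 4.17/3.28 = 1.27, mayflies = 5.13/6.84 = 0.75, small moths = 3.01/1.58 = 1.91.
Ranked: small moths > midges > gnats > mayflies.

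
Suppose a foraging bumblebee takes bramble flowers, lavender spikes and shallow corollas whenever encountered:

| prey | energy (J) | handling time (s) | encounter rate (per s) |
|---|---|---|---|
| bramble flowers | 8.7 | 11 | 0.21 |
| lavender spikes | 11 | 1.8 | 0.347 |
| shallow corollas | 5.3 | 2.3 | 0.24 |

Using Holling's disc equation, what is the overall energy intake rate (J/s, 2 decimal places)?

1.54 J/s

R = Σλ_iE_i / (1 + Σλ_ih_i)
Numerator: 0.21×8.7 + 0.347×11 + 0.24×5.3 = 6.916
Denominator: 1 + 0.21×11 + 0.347×1.8 + 0.24×2.3 = 4.487
R = 6.916/4.487 = 1.541 J/s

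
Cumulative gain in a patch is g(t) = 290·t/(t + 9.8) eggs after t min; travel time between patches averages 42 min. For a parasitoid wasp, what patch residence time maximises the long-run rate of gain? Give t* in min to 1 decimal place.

20.3 min

Maximise g(t)/(T+t): set derivative to zero → g'(t)(T+t) = g(t).
g'(t) = 290·9.8/(t + 9.8)². Setting 290·9.8/(t+9.8)² = 290t/[(t+9.8)(42+t)] gives 9.8(42+t) = t(t+9.8), so t² = 9.8×42 = 411.6.
t* = √411.6 = 20.29 min.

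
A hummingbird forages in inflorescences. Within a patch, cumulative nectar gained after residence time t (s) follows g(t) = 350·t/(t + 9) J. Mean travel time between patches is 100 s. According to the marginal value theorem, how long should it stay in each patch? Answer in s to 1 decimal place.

Optimal t* satisfies g'(t*) = g(t*)/(T + t*).
g'(t) = 350·9/(t + 9)². Setting 350·9/(t+9)² = 350t/[(t+9)(100+t)] gives 9(100+t) = t(t+9), so t² = 9×100 = 900.
t* = √900 = 30 s.

30.0 s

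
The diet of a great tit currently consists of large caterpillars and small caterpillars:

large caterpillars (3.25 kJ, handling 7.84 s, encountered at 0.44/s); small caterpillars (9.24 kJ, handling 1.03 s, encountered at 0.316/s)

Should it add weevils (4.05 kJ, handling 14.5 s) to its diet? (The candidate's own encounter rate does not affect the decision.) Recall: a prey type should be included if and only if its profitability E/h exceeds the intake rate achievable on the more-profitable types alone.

On large caterpillars and small caterpillars alone, R = ΣλE/(1+Σλh) = 4.35/4.775 = 0.9109 kJ/s.
Profitability of weevils: 4.05/14.5 = 0.2793 kJ/s.
Since 0.2793 < R, time spent handling weevils is better spent searching.

No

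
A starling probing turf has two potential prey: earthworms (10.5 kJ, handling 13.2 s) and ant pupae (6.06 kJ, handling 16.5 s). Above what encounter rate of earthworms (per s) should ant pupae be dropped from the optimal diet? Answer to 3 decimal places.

0.065 per s

At the threshold, the rate on earthworms alone equals the profitability of ant pupae: λ·10.5/(1 + λ·13.2) = 6.06/16.5 = 0.3673.
Rearranging, λ(10.5 − 0.3673×13.2) = 0.3673, so λ = 0.3673/5.652 = 0.06498 per s.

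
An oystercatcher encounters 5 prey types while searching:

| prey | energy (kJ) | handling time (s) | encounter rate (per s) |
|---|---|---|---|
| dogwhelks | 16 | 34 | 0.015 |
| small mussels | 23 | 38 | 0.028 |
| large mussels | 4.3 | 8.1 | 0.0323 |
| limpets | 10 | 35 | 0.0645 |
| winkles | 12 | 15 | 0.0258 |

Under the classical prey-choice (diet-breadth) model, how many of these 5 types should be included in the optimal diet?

4

Rank by E/h (kJ/s): winkles 0.8, small mussels 0.605, large mussels 0.531, dogwhelks 0.471, limpets 0.286. Include each in turn until the next type's E/h falls below the running intake rate.
Rate on top 1: 0.2232. small mussels: 0.605 > 0.2232 → include.
Rate on top 2: 0.3891. large mussels: 0.531 > 0.3891 → include.
Rate on top 3: 0.4027. dogwhelks: 0.471 > 0.4027 → include.
Rate on top 4: 0.4135. limpets: 0.286 < 0.4135 → exclude; stop.
Optimal diet: winkles, small mussels, large mussels, dogwhelks — 4 of 5 types.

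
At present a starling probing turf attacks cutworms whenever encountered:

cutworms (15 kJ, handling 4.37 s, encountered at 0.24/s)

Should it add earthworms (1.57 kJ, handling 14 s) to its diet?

Current rate: (0.24×15)/(1 + 0.24×4.37) = 1.757 kJ/s.
Profitability of earthworms: 1.57/14 = 0.1121 kJ/s.
Since 0.1121 < R, time spent handling earthworms is better spent searching.

No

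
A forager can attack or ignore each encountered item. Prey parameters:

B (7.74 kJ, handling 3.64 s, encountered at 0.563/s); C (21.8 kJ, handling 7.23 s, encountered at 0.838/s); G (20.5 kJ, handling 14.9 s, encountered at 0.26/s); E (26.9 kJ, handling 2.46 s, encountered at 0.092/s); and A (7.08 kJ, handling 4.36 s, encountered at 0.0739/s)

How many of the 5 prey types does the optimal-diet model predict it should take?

2

Profitabilities (E/h, kJ/s): E 10.9, C 3.02, B 2.13, A 1.62, G 1.38. Add prey in this order while the next type's profitability exceeds the intake rate on those already taken.
Rate on top 1: 2.018. C: 3.02 > 2.018 → include.
Rate on top 2: 2.847. B: 2.13 < 2.847 → exclude; stop.
Optimal diet: E, C — 2 of 5 types.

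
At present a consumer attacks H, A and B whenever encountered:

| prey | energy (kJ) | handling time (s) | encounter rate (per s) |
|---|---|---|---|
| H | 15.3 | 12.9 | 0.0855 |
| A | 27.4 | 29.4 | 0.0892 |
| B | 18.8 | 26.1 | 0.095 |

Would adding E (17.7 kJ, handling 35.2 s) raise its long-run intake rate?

Intake rate on the current diet: R = (0.0855×15.3 + 0.0892×27.4 + 0.095×18.8) / (1 + 0.0855×12.9 + 0.0892×29.4 + 0.095×26.1) = 5.538/7.205 = 0.7687 kJ/s.
Profitability of E: 17.7/35.2 = 0.5028 kJ/s.
0.5028 < 0.7687, so adding E would lower the average — exclude it.

No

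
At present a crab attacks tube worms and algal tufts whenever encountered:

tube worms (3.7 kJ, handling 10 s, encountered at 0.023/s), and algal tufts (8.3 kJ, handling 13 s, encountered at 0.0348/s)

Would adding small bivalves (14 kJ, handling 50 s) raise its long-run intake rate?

Yes

Current rate: (0.023×3.7 + 0.0348×8.3)/(1 + 0.023×10 + 0.0348×13) = 0.2223 kJ/s.
small bivalves: E/h = 14/50 = 0.28 kJ/s.
Since 0.28 > R, including small bivalves increases the long-run rate.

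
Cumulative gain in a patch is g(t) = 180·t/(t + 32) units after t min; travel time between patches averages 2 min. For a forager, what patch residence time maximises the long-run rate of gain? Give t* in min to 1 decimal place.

8.0 min

Maximise g(t)/(T+t): set derivative to zero → g'(t)(T+t) = g(t).
g'(t) = 180·32/(t + 32)². Setting 180·32/(t+32)² = 180t/[(t+32)(2+t)] gives 32(2+t) = t(t+32), so t² = 32×2 = 64.
t* = √64 = 8 min.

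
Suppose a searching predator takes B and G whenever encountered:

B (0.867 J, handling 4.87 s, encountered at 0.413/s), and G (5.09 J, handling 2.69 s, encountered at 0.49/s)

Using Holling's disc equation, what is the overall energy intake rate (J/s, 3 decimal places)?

0.659 J/s

R = Σλ_iE_i / (1 + Σλ_ih_i)
Numerator: 0.413×0.867 + 0.49×5.09 = 2.852
Denominator: 1 + 0.413×4.87 + 0.49×2.69 = 4.329
R = 2.852/4.329 = 0.6588 J/s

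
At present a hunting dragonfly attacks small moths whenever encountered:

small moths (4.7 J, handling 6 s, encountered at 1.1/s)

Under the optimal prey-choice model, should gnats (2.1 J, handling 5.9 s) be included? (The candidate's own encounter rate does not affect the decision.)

Current rate: (1.1×4.7)/(1 + 1.1×6) = 0.6803 J/s.
gnats: E/h = 2.1/5.9 = 0.3559 J/s.
Since 0.3559 < R, time spent handling gnats is better spent searching.

No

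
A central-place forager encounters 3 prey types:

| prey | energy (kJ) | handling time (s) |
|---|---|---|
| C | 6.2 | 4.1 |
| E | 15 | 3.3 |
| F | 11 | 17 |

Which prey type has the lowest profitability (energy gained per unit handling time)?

F

Profitability E/h (kJ/s): C = 6.2/4.1 = 1.51, E = 15/3.3 = 4.55, F = 11/17 = 0.647.
Ranked: E > C > F.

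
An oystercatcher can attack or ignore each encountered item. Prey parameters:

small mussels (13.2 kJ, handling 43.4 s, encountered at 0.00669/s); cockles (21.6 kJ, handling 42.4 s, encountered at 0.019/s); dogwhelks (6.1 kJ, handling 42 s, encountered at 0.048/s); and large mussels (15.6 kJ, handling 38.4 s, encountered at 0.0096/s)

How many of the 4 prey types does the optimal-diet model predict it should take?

3

E/h in descending order: cockles 0.509, large mussels 0.406, small mussels 0.304, dogwhelks 0.145 kJ/s. The optimal diet is the largest prefix of this list for which every included type satisfies E_i/h_i > R on the types above it.
Rate on top 1: 0.2273. large mussels: 0.406 > 0.2273 → include.
Rate on top 2: 0.2576. small mussels: 0.304 > 0.2576 → include.
Rate on top 3: 0.2631. dogwhelks: 0.145 < 0.2631 → exclude; stop.
Optimal diet: cockles, large mussels, small mussels — 3 of 4 types.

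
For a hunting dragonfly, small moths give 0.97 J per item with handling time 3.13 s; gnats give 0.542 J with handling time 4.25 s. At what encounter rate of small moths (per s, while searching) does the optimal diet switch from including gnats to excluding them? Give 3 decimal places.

Drop gnats once their profitability E₂/h₂ falls below the rate achievable on small moths alone: E₂/h₂ = λE₁/(1 + λh₁).
Solve for λ: λE₁h₂ = E₂(1 + λh₁) → λ(E₁h₂ − E₂h₁) = E₂ → λ = E₂/(E₁h₂ − E₂h₁).
λ = 0.542/(0.97×4.25 − 0.542×3.13) = 0.542/2.426 = 0.2234 per s.

0.223 per s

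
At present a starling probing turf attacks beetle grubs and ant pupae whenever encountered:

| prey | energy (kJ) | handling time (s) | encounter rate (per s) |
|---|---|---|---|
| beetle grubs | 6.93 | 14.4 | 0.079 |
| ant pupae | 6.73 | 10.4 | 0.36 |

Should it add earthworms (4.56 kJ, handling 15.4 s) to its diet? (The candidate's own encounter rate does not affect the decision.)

No

On beetle grubs and ant pupae alone, R = ΣλE/(1+Σλh) = 2.97/5.882 = 0.505 kJ/s.
earthworms: E/h = 4.56/15.4 = 0.2961 kJ/s.
0.2961 < 0.505, so adding earthworms would lower the average — exclude it.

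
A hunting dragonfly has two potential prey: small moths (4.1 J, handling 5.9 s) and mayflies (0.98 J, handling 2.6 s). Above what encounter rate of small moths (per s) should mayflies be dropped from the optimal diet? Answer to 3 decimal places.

0.201 per s

At the threshold, the rate on small moths alone equals the profitability of mayflies: λ·4.1/(1 + λ·5.9) = 0.98/2.6 = 0.3769.
Rearranging, λ(4.1 − 0.3769×5.9) = 0.3769, so λ = 0.3769/1.876 = 0.2009 per s.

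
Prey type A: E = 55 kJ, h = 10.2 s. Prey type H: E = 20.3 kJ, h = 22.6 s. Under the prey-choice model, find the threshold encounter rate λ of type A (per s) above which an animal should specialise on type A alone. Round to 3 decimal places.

Drop type H once their profitability E₂/h₂ falls below the rate achievable on type A alone: E₂/h₂ = λE₁/(1 + λh₁).
Solve for λ: λE₁h₂ = E₂(1 + λh₁) → λ(E₁h₂ − E₂h₁) = E₂ → λ = E₂/(E₁h₂ − E₂h₁).
λ = 20.3/(55×22.6 − 20.3×10.2) = 20.3/1036 = 0.0196 per s.

0.020 per s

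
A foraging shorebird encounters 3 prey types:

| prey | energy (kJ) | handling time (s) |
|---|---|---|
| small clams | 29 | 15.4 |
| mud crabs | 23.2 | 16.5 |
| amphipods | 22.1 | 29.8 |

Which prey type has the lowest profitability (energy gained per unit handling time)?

In descending order of E/h:
small clams: 29/15.4 = 1.88 kJ/s
mud crabs: 23.2/16.5 = 1.41 kJ/s
amphipods: 22.1/29.8 = 0.742 kJ/s

amphipods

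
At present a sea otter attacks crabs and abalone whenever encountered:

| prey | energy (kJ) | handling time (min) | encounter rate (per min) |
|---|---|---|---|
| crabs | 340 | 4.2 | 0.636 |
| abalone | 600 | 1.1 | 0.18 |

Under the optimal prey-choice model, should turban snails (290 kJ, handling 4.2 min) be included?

No

Current rate: (0.636×340 + 0.18×600)/(1 + 0.636×4.2 + 0.18×1.1) = 83.8 kJ/min.
turban snails: E/h = 290/4.2 = 69.05 kJ/min.
Since 69.05 < R, time spent handling turban snails is better spent searching.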